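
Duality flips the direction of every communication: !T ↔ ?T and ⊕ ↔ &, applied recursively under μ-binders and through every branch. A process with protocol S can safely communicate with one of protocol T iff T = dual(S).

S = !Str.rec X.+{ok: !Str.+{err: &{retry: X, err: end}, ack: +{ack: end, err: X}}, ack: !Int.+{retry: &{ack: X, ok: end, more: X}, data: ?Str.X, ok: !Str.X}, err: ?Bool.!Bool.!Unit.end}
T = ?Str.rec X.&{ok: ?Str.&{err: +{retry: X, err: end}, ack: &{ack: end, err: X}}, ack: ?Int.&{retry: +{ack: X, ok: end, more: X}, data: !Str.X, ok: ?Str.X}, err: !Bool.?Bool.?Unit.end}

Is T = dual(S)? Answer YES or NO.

!Str | ?Str  match
  rec X | rec X  match (μ self-dual)
    +{ok,ack,err} | &{ok,ack,err}  match same labels
      [ok]
        !Str | ?Str  match
          +{err,ack} | &{err,ack}  match same labels
            [err]
              &{retry,err} | +{retry,err}  match same labels
                [retry]
                  X | X  match
                [err]
                  end | end  match
            [ack]
              +{ack,err} | &{ack,err}  match same labels
                [ack]
                  end | end  match
                [err]
                  X | X  match
      [ack]
        !Int | ?Int  match
          +{retry,data,ok} | &{retry,data,ok}  match same labels
            [retry]
              &{ack,ok,more} | +{ack,ok,more}  match same labels
                [ack]
                  X | X  match
                [ok]
                  end | end  match
                [more]
                  X | X  match
            [data]
              ?Str | !Str  match
                X | X  match
            [ok]
              !Str | ?Str  match
                X | X  match
      [err]
        ?Bool | !Bool  match
          !Bool | ?Bool  match
            !Unit | ?Unit  match
              end | end  match

YES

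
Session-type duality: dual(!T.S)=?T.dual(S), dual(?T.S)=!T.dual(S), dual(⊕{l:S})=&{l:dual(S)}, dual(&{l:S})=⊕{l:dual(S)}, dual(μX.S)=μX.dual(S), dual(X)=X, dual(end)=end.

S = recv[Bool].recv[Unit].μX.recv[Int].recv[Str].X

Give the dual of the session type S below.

send[Bool].send[Unit].μX.send[Int].send[Str].X

recv[Bool] = send[Bool]
  recv[Unit] = send[Unit]
    μX = μX  (μ self-dual)
      recv[Int] = send[Int]
        recv[Str] = send[Str]
          X self-dual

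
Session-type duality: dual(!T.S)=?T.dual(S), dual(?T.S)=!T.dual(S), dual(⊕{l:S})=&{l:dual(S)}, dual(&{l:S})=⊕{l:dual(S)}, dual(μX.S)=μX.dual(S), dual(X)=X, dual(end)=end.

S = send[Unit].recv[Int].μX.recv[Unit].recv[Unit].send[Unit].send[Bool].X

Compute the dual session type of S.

send[Unit] ↦ recv[Unit]
  recv[Int] ↦ send[Int]
    μX ↦ μX  (rec unchanged)
      recv[Unit] ↦ send[Unit]
        recv[Unit] ↦ send[Unit]
          send[Unit] ↦ recv[Unit]
            send[Bool] ↦ recv[Bool]
              X self-dual

recv[Unit].send[Int].μX.send[Unit].send[Unit].recv[Unit].recv[Bool].X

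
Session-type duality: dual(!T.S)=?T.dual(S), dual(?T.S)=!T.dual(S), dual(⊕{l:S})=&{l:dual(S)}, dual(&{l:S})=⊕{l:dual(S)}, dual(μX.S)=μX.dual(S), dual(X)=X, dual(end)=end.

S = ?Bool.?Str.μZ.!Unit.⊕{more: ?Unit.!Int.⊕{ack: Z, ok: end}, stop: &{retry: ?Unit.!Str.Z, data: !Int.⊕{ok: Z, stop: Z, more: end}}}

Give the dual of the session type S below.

!Bool.!Str.μZ.?Unit.&{more: !Unit.?Int.&{ack: Z, ok: end}, stop: ⊕{retry: !Unit.?Str.Z, data: ?Int.&{ok: Z, stop: Z, more: end}}}

?Bool = !Bool
  ?Str = !Str
    μZ = μZ  (μ self-dual)
      !Unit = ?Unit
        ⊕{more,stop} = &{more,stop}  (select→offer)
          [more]
            ?Unit = !Unit
              !Int = ?Int
                ⊕{ack,ok} = &{ack,ok}  (select→offer)
                  [ack]
                    Z self-dual
                  [ok]
                    end self-dual
          [stop]
            &{retry,data} = ⊕{retry,data}  (&→⊕)
              [retry]
                ?Unit = !Unit
                  !Str = ?Str
                    Z self-dual
              [data]
                !Int = ?Int
                  ⊕{ok,stop,more} = &{ok,stop,more}  (select→offer)
                    [ok]
                      Z self-dual
                    [stop]
                      Z self-dual
                    [more]
                      end self-dual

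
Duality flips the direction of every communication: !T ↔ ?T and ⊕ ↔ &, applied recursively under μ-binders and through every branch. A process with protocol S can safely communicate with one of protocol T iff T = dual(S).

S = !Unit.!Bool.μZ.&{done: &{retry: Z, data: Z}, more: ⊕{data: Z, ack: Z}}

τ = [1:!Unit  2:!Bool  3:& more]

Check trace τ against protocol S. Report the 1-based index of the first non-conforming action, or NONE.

NONE

@1 !Unit  ✓  residual = !Bool.μZ.…
@2 !Bool  ✓  residual = μZ.…
@3 & more  ✓  residual = ⊕{data: μZ.…, ack: μZ.…}
trace exhausted — no violation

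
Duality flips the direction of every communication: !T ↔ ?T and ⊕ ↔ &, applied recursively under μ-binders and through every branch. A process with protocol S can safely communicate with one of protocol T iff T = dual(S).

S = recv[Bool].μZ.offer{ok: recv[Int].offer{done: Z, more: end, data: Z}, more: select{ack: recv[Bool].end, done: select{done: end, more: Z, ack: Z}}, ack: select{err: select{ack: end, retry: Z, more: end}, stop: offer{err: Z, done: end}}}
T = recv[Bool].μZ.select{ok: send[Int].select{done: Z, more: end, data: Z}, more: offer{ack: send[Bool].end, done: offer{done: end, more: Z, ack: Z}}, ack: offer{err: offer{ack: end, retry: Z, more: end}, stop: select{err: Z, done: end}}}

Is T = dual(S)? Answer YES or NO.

NO

recv[Bool] vs recv[Bool]  ✗ same direction on both sides — not dual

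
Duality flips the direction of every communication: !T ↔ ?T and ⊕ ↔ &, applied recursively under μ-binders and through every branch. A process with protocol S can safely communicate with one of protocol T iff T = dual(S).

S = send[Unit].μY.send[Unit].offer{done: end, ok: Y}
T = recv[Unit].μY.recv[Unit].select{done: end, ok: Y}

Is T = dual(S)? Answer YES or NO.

send[Unit] ‖ recv[Unit]  ✓
  μY ‖ μY  ✓ (μ self-dual)
    send[Unit] ‖ recv[Unit]  ✓
      offer{done,ok} ‖ select{done,ok}  ✓ label sets agree
        [done]
          end ‖ end  ✓
        [ok]
          Y ‖ Y  ✓

YES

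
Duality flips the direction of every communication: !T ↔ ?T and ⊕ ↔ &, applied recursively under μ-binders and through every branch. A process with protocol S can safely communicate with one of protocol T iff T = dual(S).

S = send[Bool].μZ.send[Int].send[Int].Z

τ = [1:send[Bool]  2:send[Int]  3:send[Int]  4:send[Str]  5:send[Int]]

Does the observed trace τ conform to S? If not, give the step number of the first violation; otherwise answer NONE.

[1] send[Bool]  ok  cont: μZ.…
[2] send[Int]  ok  cont: send[Int].μZ.…
[3] send[Int]  ok  cont: μZ.…
[4] got send[Str], protocol expects send[Int]  ✗

4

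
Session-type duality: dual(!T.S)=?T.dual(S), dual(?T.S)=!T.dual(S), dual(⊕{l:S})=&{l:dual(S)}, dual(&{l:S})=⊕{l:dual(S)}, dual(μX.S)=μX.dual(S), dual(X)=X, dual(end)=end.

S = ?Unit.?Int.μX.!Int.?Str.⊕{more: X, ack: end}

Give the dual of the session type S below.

!Unit.!Int.μX.?Int.!Str.&{more: X, ack: end}

?Unit ↦ !Unit
  ?Int ↦ !Int
    μX ↦ μX  (μ self-dual)
      !Int ↦ ?Int
        ?Str ↦ !Str
          ⊕{more,ack} ↦ &{more,ack}  (⊕→&)
            • more:
              X self-dual
            • ack:
              end self-dual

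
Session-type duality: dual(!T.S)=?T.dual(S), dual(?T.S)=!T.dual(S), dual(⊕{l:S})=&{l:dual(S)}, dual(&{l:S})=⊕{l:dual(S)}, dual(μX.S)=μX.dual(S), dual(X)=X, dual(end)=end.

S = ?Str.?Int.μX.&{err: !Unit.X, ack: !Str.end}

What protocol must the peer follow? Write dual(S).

!Str.!Int.μX.⊕{err: ?Unit.X, ack: ?Str.end}

?Str → !Str
  ?Int → !Int
    μX → μX  (μ self-dual)
      &{err,ack} → ⊕{err,ack}  (offer→select)
        case err:
          !Unit → ?Unit
            dual(X) = X
        case ack:
          !Str → ?Str
            dual(end) = end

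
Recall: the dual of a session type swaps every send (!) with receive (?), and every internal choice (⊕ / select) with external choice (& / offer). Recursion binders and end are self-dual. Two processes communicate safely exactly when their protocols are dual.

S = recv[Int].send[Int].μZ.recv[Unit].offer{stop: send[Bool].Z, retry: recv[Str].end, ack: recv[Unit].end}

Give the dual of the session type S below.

send[Int].recv[Int].μZ.send[Unit].select{stop: recv[Bool].Z, retry: send[Str].end, ack: send[Unit].end}

recv[Int] = send[Int]
  send[Int] = recv[Int]
    μZ = μZ  (μ self-dual)
      recv[Unit] = send[Unit]
        offer{stop,retry,ack} = select{stop,retry,ack}  (offer→select)
          • stop:
            send[Bool] = recv[Bool]
              dual(Z) = Z
          • retry:
            recv[Str] = send[Str]
              dual(end) = end
          • ack:
            recv[Unit] = send[Unit]
              dual(end) = end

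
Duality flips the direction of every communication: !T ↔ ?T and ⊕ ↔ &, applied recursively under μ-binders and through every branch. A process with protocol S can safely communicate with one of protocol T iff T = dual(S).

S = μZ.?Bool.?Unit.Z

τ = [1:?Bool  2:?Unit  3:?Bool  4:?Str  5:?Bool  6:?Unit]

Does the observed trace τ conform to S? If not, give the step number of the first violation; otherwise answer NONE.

4

step 1: ?Bool  ok  state: ?Unit.μZ.…
step 2: ?Unit  ok  state: μZ.…
step 3: ?Bool  ok  state: ?Unit.μZ.…
step 4: got ?Str, protocol expects ?Unit  ✗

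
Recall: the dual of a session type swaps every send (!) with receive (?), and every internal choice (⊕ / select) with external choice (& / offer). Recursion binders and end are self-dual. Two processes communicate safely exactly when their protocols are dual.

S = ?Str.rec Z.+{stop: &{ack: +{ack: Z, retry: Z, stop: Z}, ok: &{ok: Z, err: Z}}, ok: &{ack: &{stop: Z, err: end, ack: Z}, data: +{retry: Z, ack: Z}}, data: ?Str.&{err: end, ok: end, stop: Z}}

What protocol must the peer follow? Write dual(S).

!Str.rec Z.&{stop: +{ack: &{ack: Z, retry: Z, stop: Z}, ok: +{ok: Z, err: Z}}, ok: +{ack: +{stop: Z, err: end, ack: Z}, data: &{retry: Z, ack: Z}}, data: !Str.+{err: end, ok: end, stop: Z}}

?Str = !Str
  rec Z = rec Z  (μ self-dual)
    +{stop,ok,data} = &{stop,ok,data}  (⊕→&)
      • stop:
        &{ack,ok} = +{ack,ok}  (&→⊕)
          • ack:
            +{ack,retry,stop} = &{ack,retry,stop}  (⊕→&)
              • ack:
                Z self-dual
              • retry:
                Z self-dual
              • stop:
                Z self-dual
          • ok:
            &{ok,err} = +{ok,err}  (&→⊕)
              • ok:
                Z self-dual
              • err:
                Z self-dual
      • ok:
        &{ack,data} = +{ack,data}  (&→⊕)
          • ack:
            &{stop,err,ack} = +{stop,err,ack}  (&→⊕)
              • stop:
                Z self-dual
              • err:
                end self-dual
              • ack:
                Z self-dual
          • data:
            +{retry,ack} = &{retry,ack}  (⊕→&)
              • retry:
                Z self-dual
              • ack:
                Z self-dual
      • data:
        ?Str = !Str
          &{err,ok,stop} = +{err,ok,stop}  (&→⊕)
            • err:
              end self-dual
            • ok:
              end self-dual
            • stop:
              Z self-dual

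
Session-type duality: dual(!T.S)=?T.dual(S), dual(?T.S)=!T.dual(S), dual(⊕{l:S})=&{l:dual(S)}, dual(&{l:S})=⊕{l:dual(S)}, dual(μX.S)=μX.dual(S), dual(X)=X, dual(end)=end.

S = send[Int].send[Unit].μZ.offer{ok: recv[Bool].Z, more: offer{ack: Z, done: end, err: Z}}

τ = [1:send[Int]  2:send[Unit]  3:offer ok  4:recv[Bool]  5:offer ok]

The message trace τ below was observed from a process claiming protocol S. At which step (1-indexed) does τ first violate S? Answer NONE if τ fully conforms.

step 1: send[Int]  ok  state: send[Unit].μZ.…
step 2: send[Unit]  ok  state: μZ.…
step 3: offer ok  ok  state: recv[Bool].μZ.…
step 4: recv[Bool]  ok  state: μZ.…
step 5: offer ok  ok  state: recv[Bool].μZ.…
τ conforms to S (length 5)

NONE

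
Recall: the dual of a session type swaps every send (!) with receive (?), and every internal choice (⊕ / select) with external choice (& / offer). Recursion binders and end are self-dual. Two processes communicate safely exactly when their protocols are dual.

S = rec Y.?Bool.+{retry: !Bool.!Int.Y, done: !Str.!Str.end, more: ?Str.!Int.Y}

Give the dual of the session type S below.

rec Y.!Bool.&{retry: ?Bool.?Int.Y, done: ?Str.?Str.end, more: !Str.?Int.Y}

rec Y → rec Y  (rec unchanged)
  ?Bool → !Bool
    +{retry,done,more} → &{retry,done,more}  (select→offer)
      • retry:
        !Bool → ?Bool
          !Int → ?Int
            Y ↦ Y
      • done:
        !Str → ?Str
          !Str → ?Str
            end ↦ end
      • more:
        ?Str → !Str
          !Int → ?Int
            Y ↦ Y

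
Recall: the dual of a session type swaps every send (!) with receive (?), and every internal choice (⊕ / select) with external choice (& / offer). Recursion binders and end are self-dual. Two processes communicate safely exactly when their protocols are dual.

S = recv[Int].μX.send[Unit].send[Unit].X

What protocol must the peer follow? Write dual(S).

send[Int].μX.recv[Unit].recv[Unit].X

recv[Int] → send[Int]
  μX → μX  (rec unchanged)
    send[Unit] → recv[Unit]
      send[Unit] → recv[Unit]
        X self-dual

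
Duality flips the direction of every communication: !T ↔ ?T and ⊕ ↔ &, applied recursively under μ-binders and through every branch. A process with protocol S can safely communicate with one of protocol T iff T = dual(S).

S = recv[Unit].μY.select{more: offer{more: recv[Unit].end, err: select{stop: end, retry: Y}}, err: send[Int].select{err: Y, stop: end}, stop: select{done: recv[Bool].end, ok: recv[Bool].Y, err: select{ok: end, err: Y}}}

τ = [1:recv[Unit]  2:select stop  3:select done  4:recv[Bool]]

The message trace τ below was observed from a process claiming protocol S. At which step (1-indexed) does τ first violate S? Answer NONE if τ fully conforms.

NONE

[1] recv[Unit]  ok  now at μY.…
[2] select stop  ok  now at select{done: recv[Bool].end, ok: recv[Bool].μY.…, err: select{ok: end, err: μY.…}}
[3] select done  ok  now at recv[Bool].end
[4] recv[Bool]  ok  now at end
τ conforms to S (length 4)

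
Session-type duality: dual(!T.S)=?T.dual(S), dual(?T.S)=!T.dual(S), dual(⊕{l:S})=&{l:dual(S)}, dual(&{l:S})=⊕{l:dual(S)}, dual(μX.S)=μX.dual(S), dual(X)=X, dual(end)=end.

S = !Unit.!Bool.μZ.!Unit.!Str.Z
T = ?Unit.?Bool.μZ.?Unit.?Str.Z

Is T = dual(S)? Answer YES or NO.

YES

!Unit ‖ ?Unit  ok
  !Bool ‖ ?Bool  ok
    μZ ‖ μZ  ok (μ self-dual)
      !Unit ‖ ?Unit  ok
        !Str ‖ ?Str  ok
          Z ‖ Z  ok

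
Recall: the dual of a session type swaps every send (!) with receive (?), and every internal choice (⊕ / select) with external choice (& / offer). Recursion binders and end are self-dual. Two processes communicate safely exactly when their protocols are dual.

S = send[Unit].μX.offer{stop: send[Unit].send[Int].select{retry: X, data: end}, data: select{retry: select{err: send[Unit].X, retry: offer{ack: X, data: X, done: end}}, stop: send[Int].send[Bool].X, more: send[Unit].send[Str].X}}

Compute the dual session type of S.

recv[Unit].μX.select{stop: recv[Unit].recv[Int].offer{retry: X, data: end}, data: offer{retry: offer{err: recv[Unit].X, retry: select{ack: X, data: X, done: end}}, stop: recv[Int].recv[Bool].X, more: recv[Unit].recv[Str].X}}

send[Unit] ↦ recv[Unit]
  μX ↦ μX  (μ self-dual)
    offer{stop,data} ↦ select{stop,data}  (offer→select)
      case stop:
        send[Unit] ↦ recv[Unit]
          send[Int] ↦ recv[Int]
            select{retry,data} ↦ offer{retry,data}  (⊕→&)
              case retry:
                X ↦ X
              case data:
                end ↦ end
      case data:
        select{retry,stop,more} ↦ offer{retry,stop,more}  (⊕→&)
          case retry:
            select{err,retry} ↦ offer{err,retry}  (⊕→&)
              case err:
                send[Unit] ↦ recv[Unit]
                  X ↦ X
              case retry:
                offer{ack,data,done} ↦ select{ack,data,done}  (offer→select)
                  case ack:
                    X ↦ X
                  case data:
                    X ↦ X
                  case done:
                    end ↦ end
          case stop:
            send[Int] ↦ recv[Int]
              send[Bool] ↦ recv[Bool]
                X ↦ X
          case more:
            send[Unit] ↦ recv[Unit]
              send[Str] ↦ recv[Str]
                X ↦ X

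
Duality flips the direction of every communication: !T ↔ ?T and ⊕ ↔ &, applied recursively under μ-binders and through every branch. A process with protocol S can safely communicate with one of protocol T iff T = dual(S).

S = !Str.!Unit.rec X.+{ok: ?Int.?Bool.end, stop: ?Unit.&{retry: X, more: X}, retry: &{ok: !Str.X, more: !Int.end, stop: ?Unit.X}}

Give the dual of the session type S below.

?Str.?Unit.rec X.&{ok: !Int.!Bool.end, stop: !Unit.+{retry: X, more: X}, retry: +{ok: ?Str.X, more: ?Int.end, stop: !Unit.X}}

!Str ↦ ?Str
  !Unit ↦ ?Unit
    rec X ↦ rec X  (binder kept)
      +{ok,stop,retry} ↦ &{ok,stop,retry}  (internal→external)
        [ok]
          ?Int ↦ !Int
            ?Bool ↦ !Bool
              end ↦ end
        [stop]
          ?Unit ↦ !Unit
            &{retry,more} ↦ +{retry,more}  (external→internal)
              [retry]
                X ↦ X
              [more]
                X ↦ X
        [retry]
          &{ok,more,stop} ↦ +{ok,more,stop}  (external→internal)
            [ok]
              !Str ↦ ?Str
                X ↦ X
            [more]
              !Int ↦ ?Int
                end ↦ end
            [stop]
              ?Unit ↦ !Unit
                X ↦ X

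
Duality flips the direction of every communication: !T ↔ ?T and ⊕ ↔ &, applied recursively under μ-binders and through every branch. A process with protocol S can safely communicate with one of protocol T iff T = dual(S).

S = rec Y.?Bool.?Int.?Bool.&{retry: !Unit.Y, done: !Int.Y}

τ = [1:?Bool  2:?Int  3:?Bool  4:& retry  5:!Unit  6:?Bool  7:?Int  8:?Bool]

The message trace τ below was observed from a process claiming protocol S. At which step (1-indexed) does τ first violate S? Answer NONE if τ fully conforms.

NONE

step 1: ?Bool  match  cont: ?Int.?Bool.&{retry: !Unit.rec Y.…, done: !Int.rec Y.…}
step 2: ?Int  match  cont: ?Bool.&{retry: !Unit.rec Y.…, done: !Int.rec Y.…}
step 3: ?Bool  match  cont: &{retry: !Unit.rec Y.…, done: !Int.rec Y.…}
step 4: & retry  match  cont: !Unit.rec Y.…
step 5: !Unit  match  cont: rec Y.…
step 6: ?Bool  match  cont: ?Int.?Bool.&{retry: !Unit.rec Y.…, done: !Int.rec Y.…}
step 7: ?Int  match  cont: ?Bool.&{retry: !Unit.rec Y.…, done: !Int.rec Y.…}
step 8: ?Bool  match  cont: &{retry: !Unit.rec Y.…, done: !Int.rec Y.…}
trace exhausted — no violation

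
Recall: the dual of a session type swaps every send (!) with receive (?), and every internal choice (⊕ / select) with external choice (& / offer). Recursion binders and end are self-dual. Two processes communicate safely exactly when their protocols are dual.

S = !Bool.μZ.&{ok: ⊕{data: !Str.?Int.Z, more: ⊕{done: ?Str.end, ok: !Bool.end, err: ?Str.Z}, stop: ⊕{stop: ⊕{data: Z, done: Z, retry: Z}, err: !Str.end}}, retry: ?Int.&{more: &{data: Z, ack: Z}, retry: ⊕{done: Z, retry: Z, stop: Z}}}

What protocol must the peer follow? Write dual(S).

!Bool ↦ ?Bool
  μZ ↦ μZ  (μ self-dual)
    &{ok,retry} ↦ ⊕{ok,retry}  (&→⊕)
      case ok:
        ⊕{data,more,stop} ↦ &{data,more,stop}  (internal→external)
          case data:
            !Str ↦ ?Str
              ?Int ↦ !Int
                Z ↦ Z
          case more:
            ⊕{done,ok,err} ↦ &{done,ok,err}  (internal→external)
              case done:
                ?Str ↦ !Str
                  end ↦ end
              case ok:
                !Bool ↦ ?Bool
                  end ↦ end
              case err:
                ?Str ↦ !Str
                  Z ↦ Z
          case stop:
            ⊕{stop,err} ↦ &{stop,err}  (internal→external)
              case stop:
                ⊕{data,done,retry} ↦ &{data,done,retry}  (internal→external)
                  case data:
                    Z ↦ Z
                  case done:
                    Z ↦ Z
                  case retry:
                    Z ↦ Z
              case err:
                !Str ↦ ?Str
                  end ↦ end
      case retry:
        ?Int ↦ !Int
          &{more,retry} ↦ ⊕{more,retry}  (&→⊕)
            case more:
              &{data,ack} ↦ ⊕{data,ack}  (&→⊕)
                case data:
                  Z ↦ Z
                case ack:
                  Z ↦ Z
            case retry:
              ⊕{done,retry,stop} ↦ &{done,retry,stop}  (internal→external)
                case done:
                  Z ↦ Z
                case retry:
                  Z ↦ Z
                case stop:
                  Z ↦ Z

?Bool.μZ.⊕{ok: &{data: ?Str.!Int.Z, more: &{done: !Str.end, ok: ?Bool.end, err: !Str.Z}, stop: &{stop: &{data: Z, done: Z, retry: Z}, err: ?Str.end}}, retry: !Int.⊕{more: ⊕{data: Z, ack: Z}, retry: &{done: Z, retry: Z, stop: Z}}}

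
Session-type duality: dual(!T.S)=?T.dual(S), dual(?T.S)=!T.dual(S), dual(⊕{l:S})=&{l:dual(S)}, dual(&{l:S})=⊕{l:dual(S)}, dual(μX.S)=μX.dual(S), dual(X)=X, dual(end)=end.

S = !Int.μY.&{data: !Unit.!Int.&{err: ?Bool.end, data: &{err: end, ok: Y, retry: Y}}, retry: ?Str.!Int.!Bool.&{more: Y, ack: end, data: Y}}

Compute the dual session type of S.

?Int.μY.⊕{data: ?Unit.?Int.⊕{err: !Bool.end, data: ⊕{err: end, ok: Y, retry: Y}}, retry: !Str.?Int.?Bool.⊕{more: Y, ack: end, data: Y}}

!Int → ?Int
  μY → μY  (binder kept)
    &{data,retry} → ⊕{data,retry}  (&→⊕)
      [data]
        !Unit → ?Unit
          !Int → ?Int
            &{err,data} → ⊕{err,data}  (&→⊕)
              [err]
                ?Bool → !Bool
                  end self-dual
              [data]
                &{err,ok,retry} → ⊕{err,ok,retry}  (&→⊕)
                  [err]
                    end self-dual
                  [ok]
                    Y self-dual
                  [retry]
                    Y self-dual
      [retry]
        ?Str → !Str
          !Int → ?Int
            !Bool → ?Bool
              &{more,ack,data} → ⊕{more,ack,data}  (&→⊕)
                [more]
                  Y self-dual
                [ack]
                  end self-dual
                [data]
                  Y self-dual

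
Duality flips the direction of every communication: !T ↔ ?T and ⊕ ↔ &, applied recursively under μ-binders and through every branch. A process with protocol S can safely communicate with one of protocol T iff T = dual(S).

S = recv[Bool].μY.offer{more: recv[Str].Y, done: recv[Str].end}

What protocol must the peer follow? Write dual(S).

send[Bool].μY.select{more: send[Str].Y, done: send[Str].end}

recv[Bool] → send[Bool]
  μY → μY  (rec unchanged)
    offer{more,done} → select{more,done}  (&→⊕)
      • more:
        recv[Str] → send[Str]
          dual(Y) = Y
      • done:
        recv[Str] → send[Str]
          dual(end) = end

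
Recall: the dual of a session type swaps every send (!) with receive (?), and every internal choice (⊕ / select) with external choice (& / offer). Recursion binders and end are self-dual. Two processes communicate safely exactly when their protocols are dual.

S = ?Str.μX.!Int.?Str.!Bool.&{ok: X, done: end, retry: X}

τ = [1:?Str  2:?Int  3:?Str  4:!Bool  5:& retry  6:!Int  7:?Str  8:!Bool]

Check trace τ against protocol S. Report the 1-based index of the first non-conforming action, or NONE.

[1] ?Str  match  cont: μX.…
[2] got ?Int, protocol expects !Int  ✗

2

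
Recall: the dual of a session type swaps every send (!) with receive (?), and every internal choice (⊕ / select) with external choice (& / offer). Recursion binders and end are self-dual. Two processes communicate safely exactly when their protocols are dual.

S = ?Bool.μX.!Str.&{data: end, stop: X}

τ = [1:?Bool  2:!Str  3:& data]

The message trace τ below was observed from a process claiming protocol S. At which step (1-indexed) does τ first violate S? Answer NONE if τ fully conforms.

@1 ?Bool  ✓  now at μX.…
@2 !Str  ✓  now at &{data: end, stop: μX.…}
@3 & data  ✓  now at end
all 3 steps conform

NONE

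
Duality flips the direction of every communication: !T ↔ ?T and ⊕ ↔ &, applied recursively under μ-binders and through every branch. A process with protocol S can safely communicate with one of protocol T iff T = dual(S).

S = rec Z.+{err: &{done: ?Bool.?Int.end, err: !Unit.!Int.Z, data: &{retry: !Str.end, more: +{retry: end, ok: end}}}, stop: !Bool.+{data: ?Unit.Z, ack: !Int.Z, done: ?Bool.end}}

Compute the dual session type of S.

rec Z.&{err: +{done: !Bool.!Int.end, err: ?Unit.?Int.Z, data: +{retry: ?Str.end, more: &{retry: end, ok: end}}}, stop: ?Bool.&{data: !Unit.Z, ack: ?Int.Z, done: !Bool.end}}

rec Z = rec Z  (μ self-dual)
  +{err,stop} = &{err,stop}  (internal→external)
    case err:
      &{done,err,data} = +{done,err,data}  (external→internal)
        case done:
          ?Bool = !Bool
            ?Int = !Int
              dual(end) = end
        case err:
          !Unit = ?Unit
            !Int = ?Int
              dual(Z) = Z
        case data:
          &{retry,more} = +{retry,more}  (external→internal)
            case retry:
              !Str = ?Str
                dual(end) = end
            case more:
              +{retry,ok} = &{retry,ok}  (internal→external)
                case retry:
                  dual(end) = end
                case ok:
                  dual(end) = end
    case stop:
      !Bool = ?Bool
        +{data,ack,done} = &{data,ack,done}  (internal→external)
          case data:
            ?Unit = !Unit
              dual(Z) = Z
          case ack:
            !Int = ?Int
              dual(Z) = Z
          case done:
            ?Bool = !Bool
              dual(end) = end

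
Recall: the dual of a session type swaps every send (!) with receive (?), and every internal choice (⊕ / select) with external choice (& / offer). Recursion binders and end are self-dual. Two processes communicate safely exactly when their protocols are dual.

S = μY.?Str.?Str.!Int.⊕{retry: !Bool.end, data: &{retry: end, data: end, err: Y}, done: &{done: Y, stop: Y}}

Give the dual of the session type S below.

μY.!Str.!Str.?Int.&{retry: ?Bool.end, data: ⊕{retry: end, data: end, err: Y}, done: ⊕{done: Y, stop: Y}}

μY ↦ μY  (μ self-dual)
  ?Str ↦ !Str
    ?Str ↦ !Str
      !Int ↦ ?Int
        ⊕{retry,data,done} ↦ &{retry,data,done}  (select→offer)
          [retry]
            !Bool ↦ ?Bool
              end ↦ end
          [data]
            &{retry,data,err} ↦ ⊕{retry,data,err}  (external→internal)
              [retry]
                end ↦ end
              [data]
                end ↦ end
              [err]
                Y ↦ Y
          [done]
            &{done,stop} ↦ ⊕{done,stop}  (external→internal)
              [done]
                Y ↦ Y
              [stop]
                Y ↦ Y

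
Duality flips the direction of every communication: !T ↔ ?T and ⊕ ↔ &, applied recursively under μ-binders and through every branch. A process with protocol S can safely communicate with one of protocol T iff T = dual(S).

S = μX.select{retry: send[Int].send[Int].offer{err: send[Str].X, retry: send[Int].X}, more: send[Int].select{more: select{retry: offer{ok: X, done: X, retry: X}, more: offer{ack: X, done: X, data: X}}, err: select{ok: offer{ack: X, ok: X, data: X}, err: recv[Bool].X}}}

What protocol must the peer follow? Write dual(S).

μX ↦ μX  (μ self-dual)
  select{retry,more} ↦ offer{retry,more}  (⊕→&)
    [retry]
      send[Int] ↦ recv[Int]
        send[Int] ↦ recv[Int]
          offer{err,retry} ↦ select{err,retry}  (offer→select)
            [err]
              send[Str] ↦ recv[Str]
                X ↦ X
            [retry]
              send[Int] ↦ recv[Int]
                X ↦ X
    [more]
      send[Int] ↦ recv[Int]
        select{more,err} ↦ offer{more,err}  (⊕→&)
          [more]
            select{retry,more} ↦ offer{retry,more}  (⊕→&)
              [retry]
                offer{ok,done,retry} ↦ select{ok,done,retry}  (offer→select)
                  [ok]
                    X ↦ X
                  [done]
                    X ↦ X
                  [retry]
                    X ↦ X
              [more]
                offer{ack,done,data} ↦ select{ack,done,data}  (offer→select)
                  [ack]
                    X ↦ X
                  [done]
                    X ↦ X
                  [data]
                    X ↦ X
          [err]
            select{ok,err} ↦ offer{ok,err}  (⊕→&)
              [ok]
                offer{ack,ok,data} ↦ select{ack,ok,data}  (offer→select)
                  [ack]
                    X ↦ X
                  [ok]
                    X ↦ X
                  [data]
                    X ↦ X
              [err]
                recv[Bool] ↦ send[Bool]
                  X ↦ X

μX.offer{retry: recv[Int].recv[Int].select{err: recv[Str].X, retry: recv[Int].X}, more: recv[Int].offer{more: offer{retry: select{ok: X, done: X, retry: X}, more: select{ack: X, done: X, data: X}}, err: offer{ok: select{ack: X, ok: X, data: X}, err: send[Bool].X}}}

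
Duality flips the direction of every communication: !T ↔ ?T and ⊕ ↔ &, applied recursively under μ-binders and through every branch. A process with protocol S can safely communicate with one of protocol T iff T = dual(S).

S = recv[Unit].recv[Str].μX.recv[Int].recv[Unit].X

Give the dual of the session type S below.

send[Unit].send[Str].μX.send[Int].send[Unit].X

recv[Unit] = send[Unit]
  recv[Str] = send[Str]
    μX = μX  (rec unchanged)
      recv[Int] = send[Int]
        recv[Unit] = send[Unit]
          dual(X) = X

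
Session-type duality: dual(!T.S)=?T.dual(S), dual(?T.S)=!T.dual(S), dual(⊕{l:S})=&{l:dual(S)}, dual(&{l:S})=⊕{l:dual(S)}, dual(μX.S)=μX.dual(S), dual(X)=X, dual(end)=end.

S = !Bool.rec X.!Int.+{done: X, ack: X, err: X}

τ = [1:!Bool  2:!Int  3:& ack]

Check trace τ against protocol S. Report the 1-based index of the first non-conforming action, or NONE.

@1 !Bool  ok  residual = rec X.…
@2 !Int  ok  residual = +{done: rec X.…, ack: rec X.…, err: rec X.…}
@3 got & ack, protocol expects + done or + ack or + err  ✗

3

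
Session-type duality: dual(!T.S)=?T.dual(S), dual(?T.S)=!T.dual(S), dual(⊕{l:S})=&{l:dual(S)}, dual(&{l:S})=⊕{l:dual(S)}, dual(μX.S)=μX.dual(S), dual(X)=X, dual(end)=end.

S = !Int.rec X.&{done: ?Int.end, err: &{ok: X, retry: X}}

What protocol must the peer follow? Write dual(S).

?Int.rec X.+{done: !Int.end, err: +{ok: X, retry: X}}

!Int = ?Int
  rec X = rec X  (binder kept)
    &{done,err} = +{done,err}  (external→internal)
      • done:
        ?Int = !Int
          end ↦ end
      • err:
        &{ok,retry} = +{ok,retry}  (external→internal)
          • ok:
            X ↦ X
          • retry:
            X ↦ X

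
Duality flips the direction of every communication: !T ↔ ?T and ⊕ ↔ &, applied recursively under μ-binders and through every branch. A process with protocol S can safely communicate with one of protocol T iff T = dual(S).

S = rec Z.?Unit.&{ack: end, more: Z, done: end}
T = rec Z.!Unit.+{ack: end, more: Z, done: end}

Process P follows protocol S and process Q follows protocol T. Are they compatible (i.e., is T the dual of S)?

YES

rec Z | rec Z  ok (rec unchanged)
  ?Unit | !Unit  ok
    &{ack,more,done} | +{ack,more,done}  ok same labels
      case ack:
        end | end  ok
      case more:
        Z | Z  ok
      case done:
        end | end  ok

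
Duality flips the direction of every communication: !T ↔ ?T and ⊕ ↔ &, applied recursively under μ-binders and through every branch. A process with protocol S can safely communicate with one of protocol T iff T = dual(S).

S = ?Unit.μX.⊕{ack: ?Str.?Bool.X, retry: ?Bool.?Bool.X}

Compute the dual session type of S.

?Unit → !Unit
  μX → μX  (binder kept)
    ⊕{ack,retry} → &{ack,retry}  (⊕→&)
      case ack:
        ?Str → !Str
          ?Bool → !Bool
            dual(X) = X
      case retry:
        ?Bool → !Bool
          ?Bool → !Bool
            dual(X) = X

!Unit.μX.&{ack: !Str.!Bool.X, retry: !Bool.!Bool.X}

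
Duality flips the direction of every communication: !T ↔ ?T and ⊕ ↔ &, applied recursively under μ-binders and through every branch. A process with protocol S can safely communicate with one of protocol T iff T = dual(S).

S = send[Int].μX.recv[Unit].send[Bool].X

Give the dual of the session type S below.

send[Int] = recv[Int]
  μX = μX  (rec unchanged)
    recv[Unit] = send[Unit]
      send[Bool] = recv[Bool]
        X self-dual

recv[Int].μX.send[Unit].recv[Bool].X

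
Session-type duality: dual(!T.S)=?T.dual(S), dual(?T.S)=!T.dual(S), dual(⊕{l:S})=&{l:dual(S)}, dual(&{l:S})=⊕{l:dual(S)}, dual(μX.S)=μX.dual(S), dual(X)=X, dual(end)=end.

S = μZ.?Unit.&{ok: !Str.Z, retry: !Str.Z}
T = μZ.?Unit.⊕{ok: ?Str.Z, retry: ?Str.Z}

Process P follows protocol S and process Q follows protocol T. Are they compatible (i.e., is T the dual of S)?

NO

μZ ‖ μZ  ✓ (μ self-dual)
  ?Unit ‖ ?Unit  ✗ same direction on both sides — not dual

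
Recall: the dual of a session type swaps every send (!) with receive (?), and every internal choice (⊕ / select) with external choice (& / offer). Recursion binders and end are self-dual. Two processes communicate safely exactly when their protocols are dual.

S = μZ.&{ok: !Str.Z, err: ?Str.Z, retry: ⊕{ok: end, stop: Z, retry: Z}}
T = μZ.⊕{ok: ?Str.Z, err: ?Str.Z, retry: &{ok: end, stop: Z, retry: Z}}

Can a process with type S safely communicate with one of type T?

μZ | μZ  match (μ self-dual)
  &{ok,err,retry} | ⊕{ok,err,retry}  match label sets agree
    [ok]
      !Str | ?Str  match
        Z | Z  match
    [err]
      ?Str | ?Str  ✗ same direction on both sides — not dual

NO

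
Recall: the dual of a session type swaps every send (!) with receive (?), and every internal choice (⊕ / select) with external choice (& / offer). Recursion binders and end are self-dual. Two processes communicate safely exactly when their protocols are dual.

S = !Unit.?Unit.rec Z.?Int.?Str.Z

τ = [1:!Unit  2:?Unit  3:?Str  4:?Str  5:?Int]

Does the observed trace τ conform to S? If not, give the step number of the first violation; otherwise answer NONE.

step 1: !Unit  ok  now at ?Unit.rec Z.…
step 2: ?Unit  ok  now at rec Z.…
step 3: got ?Str, protocol expects ?Int  ✗

3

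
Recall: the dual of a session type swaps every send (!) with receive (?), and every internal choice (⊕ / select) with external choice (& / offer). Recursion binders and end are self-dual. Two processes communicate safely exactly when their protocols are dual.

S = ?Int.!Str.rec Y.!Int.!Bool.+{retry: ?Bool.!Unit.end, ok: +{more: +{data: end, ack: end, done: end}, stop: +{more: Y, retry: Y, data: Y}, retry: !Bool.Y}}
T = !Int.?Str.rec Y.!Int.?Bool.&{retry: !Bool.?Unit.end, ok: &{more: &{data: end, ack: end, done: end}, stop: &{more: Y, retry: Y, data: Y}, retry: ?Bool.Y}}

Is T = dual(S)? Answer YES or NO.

NO

?Int vs !Int  ok
  !Str vs ?Str  ok
    rec Y vs rec Y  ok (μ self-dual)
      !Int vs !Int  ✗ same direction on both sides — not dual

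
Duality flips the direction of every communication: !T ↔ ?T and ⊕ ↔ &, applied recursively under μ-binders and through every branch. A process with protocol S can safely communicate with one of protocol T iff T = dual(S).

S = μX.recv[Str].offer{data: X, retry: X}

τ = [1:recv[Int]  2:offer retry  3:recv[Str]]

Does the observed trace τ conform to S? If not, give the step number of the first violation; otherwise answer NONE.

1

@1 got recv[Int], protocol expects recv[Str]  ✗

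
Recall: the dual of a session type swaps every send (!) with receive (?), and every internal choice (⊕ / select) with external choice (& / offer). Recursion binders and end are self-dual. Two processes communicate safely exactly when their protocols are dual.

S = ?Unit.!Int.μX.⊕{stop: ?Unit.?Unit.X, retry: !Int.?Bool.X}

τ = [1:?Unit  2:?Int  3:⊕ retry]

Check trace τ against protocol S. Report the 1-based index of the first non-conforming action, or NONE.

2

step 1: ?Unit  match  residual = !Int.μX.…
step 2: got ?Int, protocol expects !Int  ✗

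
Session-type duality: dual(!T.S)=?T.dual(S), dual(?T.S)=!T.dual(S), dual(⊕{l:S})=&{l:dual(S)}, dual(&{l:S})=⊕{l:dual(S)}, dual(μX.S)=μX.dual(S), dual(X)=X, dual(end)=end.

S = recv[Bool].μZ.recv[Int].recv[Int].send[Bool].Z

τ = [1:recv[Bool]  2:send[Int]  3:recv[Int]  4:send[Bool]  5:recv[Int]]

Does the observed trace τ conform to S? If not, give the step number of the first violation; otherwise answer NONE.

2

[1] recv[Bool]  ✓  cont: μZ.…
[2] got send[Int], protocol expects recv[Int]  ✗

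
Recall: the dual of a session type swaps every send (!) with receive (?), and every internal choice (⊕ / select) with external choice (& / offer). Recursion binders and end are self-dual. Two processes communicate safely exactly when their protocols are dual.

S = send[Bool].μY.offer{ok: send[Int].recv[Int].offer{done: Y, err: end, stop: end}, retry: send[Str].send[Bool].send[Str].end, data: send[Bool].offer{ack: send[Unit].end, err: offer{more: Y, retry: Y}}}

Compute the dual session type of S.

send[Bool] ↦ recv[Bool]
  μY ↦ μY  (μ self-dual)
    offer{ok,retry,data} ↦ select{ok,retry,data}  (external→internal)
      [ok]
        send[Int] ↦ recv[Int]
          recv[Int] ↦ send[Int]
            offer{done,err,stop} ↦ select{done,err,stop}  (external→internal)
              [done]
                Y ↦ Y
              [err]
                end ↦ end
              [stop]
                end ↦ end
      [retry]
        send[Str] ↦ recv[Str]
          send[Bool] ↦ recv[Bool]
            send[Str] ↦ recv[Str]
              end ↦ end
      [data]
        send[Bool] ↦ recv[Bool]
          offer{ack,err} ↦ select{ack,err}  (external→internal)
            [ack]
              send[Unit] ↦ recv[Unit]
                end ↦ end
            [err]
              offer{more,retry} ↦ select{more,retry}  (external→internal)
                [more]
                  Y ↦ Y
                [retry]
                  Y ↦ Y

recv[Bool].μY.select{ok: recv[Int].send[Int].select{done: Y, err: end, stop: end}, retry: recv[Str].recv[Bool].recv[Str].end, data: recv[Bool].select{ack: recv[Unit].end, err: select{more: Y, retry: Y}}}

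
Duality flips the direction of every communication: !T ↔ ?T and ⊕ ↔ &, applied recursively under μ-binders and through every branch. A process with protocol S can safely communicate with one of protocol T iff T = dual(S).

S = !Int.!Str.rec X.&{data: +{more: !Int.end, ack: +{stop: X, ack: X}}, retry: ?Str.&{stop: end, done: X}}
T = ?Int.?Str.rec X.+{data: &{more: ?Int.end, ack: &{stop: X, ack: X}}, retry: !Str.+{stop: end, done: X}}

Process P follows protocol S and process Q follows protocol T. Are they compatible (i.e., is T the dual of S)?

!Int | ?Int  ✓
  !Str | ?Str  ✓
    rec X | rec X  ✓ (μ self-dual)
      &{data,retry} | +{data,retry}  ✓ labels match
        case data:
          +{more,ack} | &{more,ack}  ✓ labels match
            case more:
              !Int | ?Int  ✓
                end | end  ✓
            case ack:
              +{stop,ack} | &{stop,ack}  ✓ labels match
                case stop:
                  X | X  ✓
                case ack:
                  X | X  ✓
        case retry:
          ?Str | !Str  ✓
            &{stop,done} | +{stop,done}  ✓ labels match
              case stop:
                end | end  ✓
              case done:
                X | X  ✓

YES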